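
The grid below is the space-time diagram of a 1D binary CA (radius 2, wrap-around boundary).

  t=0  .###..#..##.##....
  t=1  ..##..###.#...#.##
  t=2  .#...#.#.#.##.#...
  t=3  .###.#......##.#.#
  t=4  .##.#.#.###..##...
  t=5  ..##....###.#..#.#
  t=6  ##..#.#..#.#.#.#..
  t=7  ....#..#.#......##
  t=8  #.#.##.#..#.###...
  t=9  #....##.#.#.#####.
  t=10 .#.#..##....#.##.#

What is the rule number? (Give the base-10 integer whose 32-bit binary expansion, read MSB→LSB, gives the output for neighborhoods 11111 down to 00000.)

3582616371

  nb #####: next=#  (t=9,i=14, bit31=1)
  nb ####.: next=#  (t=9,i=15, bit30=1)
  nb ###.#: next=.  (t=1,i=8, bit29=0)
  nb ###..: next=#  (t=0,i=3, bit28=1)
  nb ##.##: next=.  (t=0,i=11, bit27=0)
  nb ##.#.: next=#  (t=1,i=9, bit26=1)
  nb ##..#: next=.  (t=0,i=4, bit25=0)
  nb ##...: next=#  (t=0,i=14, bit24=1)
  nb #.###: next=#  (t=3,i=1, bit23=1)
  nb #.##.: next=.  (t=0,i=12, bit22=0)
  nb #.#.#: next=.  (t=2,i=7, bit21=0)
  nb #.#..: next=.  (t=1,i=10, bit20=0)
  nb #..##: next=#  (t=0,i=8, bit19=1)
  nb #..#.: next=.  (t=0,i=5, bit18=0)
  nb #...#: next=#  (t=1,i=12, bit17=1)
  nb #....: next=.  (t=0,i=15, bit16=0)
  nb .####: next=.  (t=9,i=13, bit15=0)
  nb .###.: next=#  (t=0,i=2, bit14=1)
  nb .##.#: next=#  (t=0,i=10, bit13=1)
  nb .##..: next=.  (t=0,i=13, bit12=0)
  nb .#.##: next=.  (t=1,i=15, bit11=0)
  nb .#.#.: next=.  (t=2,i=6, bit10=0)
  nb .#..#: next=#  (t=0,i=7, bit9=1)
  nb .#...: next=#  (t=1,i=11, bit8=1)
  nb ..###: next=.  (t=0,i=1, bit7=0)
  nb ..##.: next=.  (t=0,i=9, bit6=0)
  nb ..#.#: next=#  (t=1,i=14, bit5=1)
  nb ..#..: next=#  (t=0,i=6, bit4=1)
  nb ...##: next=.  (t=0,i=0, bit3=0)
  nb ...#.: next=.  (t=1,i=13, bit2=0)
  nb ....#: next=#  (t=0,i=17, bit1=1)
  nb .....: next=#  (t=0,i=16, bit0=1)
  bits 11010101100010100110001100110011 = 3582616371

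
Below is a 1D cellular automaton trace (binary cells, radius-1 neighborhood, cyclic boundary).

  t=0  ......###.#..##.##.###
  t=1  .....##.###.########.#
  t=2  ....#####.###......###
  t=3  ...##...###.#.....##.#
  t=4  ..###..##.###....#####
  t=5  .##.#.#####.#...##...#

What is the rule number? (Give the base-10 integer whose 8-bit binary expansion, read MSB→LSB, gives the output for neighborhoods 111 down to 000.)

  [7] ### => .  t=0,i=7
  [6] ##. => #  t=0,i=8
  [5] #.# => #  t=0,i=9
  [4] #.. => .  t=0,i=0
  [3] .## => #  t=0,i=6
  [2] .#. => #  t=0,i=10
  [1] ..# => #  t=0,i=5
  [0] ... => .  t=0,i=1
  bits 01101110 = 110

110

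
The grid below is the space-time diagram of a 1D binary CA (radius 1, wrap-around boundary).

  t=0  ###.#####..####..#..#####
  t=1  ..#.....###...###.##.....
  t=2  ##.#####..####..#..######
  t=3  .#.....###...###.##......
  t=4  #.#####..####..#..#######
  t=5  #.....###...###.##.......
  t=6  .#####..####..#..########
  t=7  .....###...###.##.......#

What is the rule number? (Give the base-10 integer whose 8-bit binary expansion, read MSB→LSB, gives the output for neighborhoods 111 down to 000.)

  ### -> .   bit 7 = 0  t=0,i=0
  ##. -> #   bit 6 = 1  t=0,i=2
  #.# -> .   bit 5 = 0  t=0,i=3
  #.. -> #   bit 4 = 1  t=0,i=9
  .## -> .   bit 3 = 0  t=0,i=4
  .#. -> .   bit 2 = 0  t=0,i=17
  ..# -> #   bit 1 = 1  t=0,i=10
  ... -> #   bit 0 = 1  t=1,i=0
  bits 01010011 = 83

83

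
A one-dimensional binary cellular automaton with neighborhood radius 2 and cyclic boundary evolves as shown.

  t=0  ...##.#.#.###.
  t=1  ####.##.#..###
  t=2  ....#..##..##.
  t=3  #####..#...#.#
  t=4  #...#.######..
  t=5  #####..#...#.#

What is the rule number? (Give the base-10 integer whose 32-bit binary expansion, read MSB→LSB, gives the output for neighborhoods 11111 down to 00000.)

  ##### -> .   bit 31 = 0  t=1,i=0
  ####. -> .   bit 30 = 0  t=1,i=2
  ###.# -> .   bit 29 = 0  t=1,i=3
  ###.. -> #   bit 28 = 1  t=0,i=12
  ##.## -> #   bit 27 = 1  t=1,i=4
  ##.#. -> #   bit 26 = 1  t=0,i=5
  ##..# -> .   bit 25 = 0  t=2,i=9
  ##... -> #   bit 24 = 1  t=0,i=13
  #.### -> .   bit 23 = 0  t=0,i=10
  #.##. -> .   bit 22 = 0  t=1,i=5
  #.#.# -> #   bit 21 = 1  t=0,i=6
  #.#.. -> #   bit 20 = 1  t=1,i=8
  #..## -> .   bit 19 = 0  t=1,i=10
  #..#. -> #   bit 18 = 1  t=3,i=6
  #...# -> #   bit 17 = 1  t=3,i=9
  #.... -> #   bit 16 = 1  t=0,i=0
  .#### -> #   bit 15 = 1  t=1,i=12
  .###. -> #   bit 14 = 1  t=0,i=11
  .##.# -> .   bit 13 = 0  t=0,i=4
  .##.. -> .   bit 12 = 0  t=2,i=8
  .#.## -> .   bit 11 = 0  t=0,i=9
  .#.#. -> .   bit 10 = 0  t=0,i=7
  .#..# -> .   bit 9 = 0  t=1,i=9
  .#... -> #   bit 8 = 1  t=3,i=8
  ..### -> #   bit 7 = 1  t=1,i=11
  ..##. -> #   bit 6 = 1  t=0,i=3
  ..#.# -> #   bit 5 = 1  t=3,i=11
  ..#.. -> #   bit 4 = 1  t=2,i=4
  ...## -> #   bit 3 = 1  t=0,i=2
  ...#. -> #   bit 2 = 1  t=2,i=3
  ....# -> #   bit 1 = 1  t=0,i=1
  ..... -> #   bit 0 = 1  t=2,i=1
  bits 00011101001101111100000111111111 = 490193407

490193407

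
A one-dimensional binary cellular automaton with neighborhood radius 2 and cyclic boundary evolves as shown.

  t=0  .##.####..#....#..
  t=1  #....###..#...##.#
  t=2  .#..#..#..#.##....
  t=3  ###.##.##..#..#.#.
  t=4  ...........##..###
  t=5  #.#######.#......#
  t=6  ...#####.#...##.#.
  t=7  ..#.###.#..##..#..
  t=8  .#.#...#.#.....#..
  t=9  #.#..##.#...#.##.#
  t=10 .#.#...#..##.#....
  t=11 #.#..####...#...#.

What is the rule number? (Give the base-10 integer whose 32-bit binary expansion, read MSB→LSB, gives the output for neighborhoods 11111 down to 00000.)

3575811613

  #####|#  b31=1 t=5,i=4
  ####.|#  b30=1 t=0,i=6
  ###.#|.  b29=0 t=3,i=2
  ###..|#  b28=1 t=0,i=7
  ##.##|.  b27=0 t=0,i=3
  ##.#.|#  b26=1 t=5,i=9
  ##..#|.  b25=0 t=0,i=8
  ##...|#  b24=1 t=1,i=1
  #.###|.  b23=0 t=0,i=4
  #.##.|.  b22=0 t=1,i=17
  #.#.#|#  b21=1 t=3,i=16
  #.#..|.  b20=0 t=5,i=10
  #..##|.  b19=0 t=4,i=14
  #..#.|.  b18=0 t=0,i=9
  #...#|#  b17=1 t=0,i=17
  #....|.  b16=0 t=0,i=12
  .####|#  b15=1 t=0,i=5
  .###.|.  b14=0 t=1,i=6
  .##.#|.  b13=0 t=0,i=2
  .##..|.  b12=0 t=1,i=0
  .#.##|#  b11=1 t=2,i=11
  .#.#.|#  b10=1 t=3,i=15
  .#..#|#  b9=1 t=2,i=2
  .#...|.  b8=0 t=0,i=11
  ..###|.  b7=0 t=1,i=5
  ..##.|.  b6=0 t=0,i=1
  ..#.#|.  b5=0 t=2,i=10
  ..#..|#  b4=1 t=0,i=10
  ...##|#  b3=1 t=0,i=0
  ...#.|#  b2=1 t=0,i=14
  ....#|.  b1=0 t=0,i=13
  .....|#  b0=1 t=2,i=16
  bits 11010101001000101000111000011101 = 3575811613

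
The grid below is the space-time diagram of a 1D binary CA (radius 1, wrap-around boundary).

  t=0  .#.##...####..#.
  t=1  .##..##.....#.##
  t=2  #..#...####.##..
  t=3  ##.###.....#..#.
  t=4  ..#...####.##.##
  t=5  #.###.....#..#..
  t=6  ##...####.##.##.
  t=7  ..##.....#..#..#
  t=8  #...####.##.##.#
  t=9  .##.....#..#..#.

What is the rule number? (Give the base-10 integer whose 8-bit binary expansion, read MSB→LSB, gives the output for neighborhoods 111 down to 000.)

  nb ###: next=.  (t=0,i=9, bit7=0)
  nb ##.: next=.  (t=0,i=4, bit6=0)
  nb #.#: next=#  (t=0,i=2, bit5=1)
  nb #..: next=#  (t=0,i=5, bit4=1)
  nb .##: next=.  (t=0,i=3, bit3=0)
  nb .#.: next=#  (t=0,i=1, bit2=1)
  nb ..#: next=.  (t=0,i=0, bit1=0)
  nb ...: next=#  (t=0,i=6, bit0=1)
  bits 00110101 = 53

53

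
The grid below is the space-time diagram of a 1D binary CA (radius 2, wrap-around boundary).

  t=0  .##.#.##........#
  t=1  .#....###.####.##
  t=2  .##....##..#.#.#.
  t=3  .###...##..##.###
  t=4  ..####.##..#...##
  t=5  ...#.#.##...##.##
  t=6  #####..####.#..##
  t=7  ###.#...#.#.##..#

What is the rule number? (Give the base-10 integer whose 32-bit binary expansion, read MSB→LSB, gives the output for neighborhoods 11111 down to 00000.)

  [31] ##### => #  t=6,i=0
  [30] ####. => .  t=1,i=12
  [29] ###.# => #  t=1,i=8
  [28] ###.. => #  t=3,i=3
  [27] ##.## => .  t=1,i=9
  [26] ##.#. => .  t=0,i=3
  [25] ##..# => .  t=2,i=9
  [24] ##... => #  t=0,i=8
  [23] #.### => .  t=1,i=10
  [22] #.##. => #  t=0,i=1
  [21] #.#.# => .  t=0,i=4
  [20] #.#.. => #  t=1,i=1
  [19] #..## => .  t=2,i=0
  [18] #..#. => .  t=2,i=10
  [17] #...# => #  t=3,i=5
  [16] #.... => .  t=0,i=9
  [15] .#### => #  t=1,i=11
  [14] .###. => #  t=1,i=7
  [13] .##.# => .  t=0,i=2
  [12] .##.. => #  t=0,i=7
  [11] .#.## => .  t=0,i=0
  [10] .#.#. => #  t=2,i=12
  [9] .#..# => #  t=2,i=16
  [8] .#... => #  t=1,i=2
  [7] ..### => .  t=1,i=6
  [6] ..##. => #  t=2,i=1
  [5] ..#.# => #  t=0,i=16
  [4] ..#.. => .  t=4,i=11
  [3] ...## => .  t=1,i=5
  [2] ...#. => #  t=0,i=15
  [1] ....# => .  t=0,i=14
  [0] ..... => #  t=0,i=10
  bits 10110001010100101101011101100101 = 2974996325

2974996325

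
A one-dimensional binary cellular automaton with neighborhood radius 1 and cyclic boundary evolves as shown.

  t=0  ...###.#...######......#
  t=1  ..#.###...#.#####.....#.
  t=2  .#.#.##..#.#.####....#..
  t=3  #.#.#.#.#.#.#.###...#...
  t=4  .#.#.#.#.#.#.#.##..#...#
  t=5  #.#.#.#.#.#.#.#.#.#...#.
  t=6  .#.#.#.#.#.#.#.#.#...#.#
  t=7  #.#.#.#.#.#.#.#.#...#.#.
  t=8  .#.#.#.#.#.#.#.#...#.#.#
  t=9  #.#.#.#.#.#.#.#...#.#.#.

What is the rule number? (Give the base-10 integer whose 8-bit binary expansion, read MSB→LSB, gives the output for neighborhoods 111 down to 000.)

226

  ###|#  b7=1 t=0,i=4
  ##.|#  b6=1 t=0,i=5
  #.#|#  b5=1 t=0,i=6
  #..|.  b4=0 t=0,i=0
  .##|.  b3=0 t=0,i=3
  .#.|.  b2=0 t=0,i=7
  ..#|#  b1=1 t=0,i=2
  ...|.  b0=0 t=0,i=1
  bits 11100010 = 226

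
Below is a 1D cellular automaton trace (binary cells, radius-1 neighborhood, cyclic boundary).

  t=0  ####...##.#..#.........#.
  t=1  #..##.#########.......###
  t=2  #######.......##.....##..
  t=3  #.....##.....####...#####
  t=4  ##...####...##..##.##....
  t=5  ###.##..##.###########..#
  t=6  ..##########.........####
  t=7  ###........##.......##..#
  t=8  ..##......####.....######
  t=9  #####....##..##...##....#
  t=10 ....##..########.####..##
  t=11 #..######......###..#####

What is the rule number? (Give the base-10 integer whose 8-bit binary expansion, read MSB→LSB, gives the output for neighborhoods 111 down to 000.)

126

  nb ###: next=.  (t=0,i=1, bit7=0)
  nb ##.: next=#  (t=0,i=3, bit6=1)
  nb #.#: next=#  (t=0,i=9, bit5=1)
  nb #..: next=#  (t=0,i=4, bit4=1)
  nb .##: next=#  (t=0,i=0, bit3=1)
  nb .#.: next=#  (t=0,i=10, bit2=1)
  nb ..#: next=#  (t=0,i=6, bit1=1)
  nb ...: next=.  (t=0,i=5, bit0=0)
  bits 01111110 = 126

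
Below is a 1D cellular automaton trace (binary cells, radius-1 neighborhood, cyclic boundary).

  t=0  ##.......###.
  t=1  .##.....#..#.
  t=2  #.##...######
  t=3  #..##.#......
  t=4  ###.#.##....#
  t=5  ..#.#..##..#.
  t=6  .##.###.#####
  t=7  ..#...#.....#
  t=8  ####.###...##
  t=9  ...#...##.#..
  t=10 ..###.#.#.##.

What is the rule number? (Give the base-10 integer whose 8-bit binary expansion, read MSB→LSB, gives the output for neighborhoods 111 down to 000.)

  ###|.  b7=0 t=0,i=10
  ##.|#  b6=1 t=0,i=1
  #.#|.  b5=0 t=0,i=12
  #..|#  b4=1 t=0,i=2
  .##|.  b3=0 t=0,i=0
  .#.|#  b2=1 t=1,i=8
  ..#|#  b1=1 t=0,i=8
  ...|.  b0=0 t=0,i=3
  bits 01010110 = 86

86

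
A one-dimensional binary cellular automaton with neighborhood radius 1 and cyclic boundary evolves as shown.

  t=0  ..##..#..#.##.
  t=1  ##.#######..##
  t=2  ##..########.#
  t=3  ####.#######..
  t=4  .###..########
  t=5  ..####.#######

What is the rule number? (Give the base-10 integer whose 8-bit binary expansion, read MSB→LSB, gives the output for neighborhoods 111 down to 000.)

215

  ### -> #   bit 7 = 1  t=1,i=0
  ##. -> #   bit 6 = 1  t=0,i=3
  #.# -> .   bit 5 = 0  t=0,i=10
  #.. -> #   bit 4 = 1  t=0,i=4
  .## -> .   bit 3 = 0  t=0,i=2
  .#. -> #   bit 2 = 1  t=0,i=6
  ..# -> #   bit 1 = 1  t=0,i=1
  ... -> #   bit 0 = 1  t=0,i=0
  bits 11010111 = 215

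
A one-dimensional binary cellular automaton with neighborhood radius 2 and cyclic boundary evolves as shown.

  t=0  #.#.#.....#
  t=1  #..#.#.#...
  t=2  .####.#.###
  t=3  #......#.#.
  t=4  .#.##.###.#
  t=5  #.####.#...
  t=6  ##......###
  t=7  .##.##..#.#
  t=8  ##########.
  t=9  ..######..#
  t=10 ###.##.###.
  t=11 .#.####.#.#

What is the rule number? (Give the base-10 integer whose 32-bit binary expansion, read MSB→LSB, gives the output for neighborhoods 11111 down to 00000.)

2605612965

  nb #####: next=#  (t=6,i=10, bit31=1)
  nb ####.: next=.  (t=2,i=3, bit30=0)
  nb ###.#: next=.  (t=2,i=4, bit29=0)
  nb ###..: next=#  (t=6,i=1, bit28=1)
  nb ##.##: next=#  (t=2,i=0, bit27=1)
  nb ##.#.: next=.  (t=0,i=1, bit26=0)
  nb ##..#: next=#  (t=7,i=6, bit25=1)
  nb ##...: next=#  (t=6,i=2, bit24=1)
  nb #.###: next=.  (t=2,i=1, bit23=0)
  nb #.##.: next=#  (t=4,i=3, bit22=1)
  nb #.#.#: next=.  (t=0,i=2, bit21=0)
  nb #.#..: next=.  (t=0,i=4, bit20=0)
  nb #..##: next=#  (t=9,i=1, bit19=1)
  nb #..#.: next=#  (t=1,i=2, bit18=1)
  nb #...#: next=#  (t=1,i=9, bit17=1)
  nb #....: next=.  (t=0,i=6, bit16=0)
  nb .####: next=.  (t=2,i=2, bit15=0)
  nb .###.: next=#  (t=2,i=9, bit14=1)
  nb .##.#: next=#  (t=0,i=0, bit13=1)
  nb .##..: next=#  (t=7,i=5, bit12=1)
  nb .#.##: next=#  (t=2,i=7, bit11=1)
  nb .#.#.: next=#  (t=0,i=3, bit10=1)
  nb .#..#: next=#  (t=1,i=1, bit9=1)
  nb .#...: next=#  (t=0,i=5, bit8=1)
  nb ..###: next=#  (t=6,i=8, bit7=1)
  nb ..##.: next=.  (t=0,i=10, bit6=0)
  nb ..#.#: next=#  (t=1,i=3, bit5=1)
  nb ..#..: next=.  (t=1,i=0, bit4=0)
  nb ...##: next=.  (t=0,i=9, bit3=0)
  nb ...#.: next=#  (t=1,i=10, bit2=1)
  nb ....#: next=.  (t=0,i=8, bit1=0)
  nb .....: next=#  (t=0,i=7, bit0=1)
  bits 10011011010011100111111110100101 = 2605612965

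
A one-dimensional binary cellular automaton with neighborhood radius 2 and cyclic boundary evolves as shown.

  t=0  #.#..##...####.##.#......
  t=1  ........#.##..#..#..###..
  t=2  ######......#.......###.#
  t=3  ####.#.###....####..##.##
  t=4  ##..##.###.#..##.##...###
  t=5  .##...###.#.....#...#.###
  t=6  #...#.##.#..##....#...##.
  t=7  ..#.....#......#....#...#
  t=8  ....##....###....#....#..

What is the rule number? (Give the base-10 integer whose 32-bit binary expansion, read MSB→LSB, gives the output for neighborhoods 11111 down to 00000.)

  nb #####: next=#  (t=2,i=1, bit31=1)
  nb ####.: next=.  (t=0,i=12, bit30=0)
  nb ###.#: next=.  (t=0,i=13, bit29=0)
  nb ###..: next=#  (t=1,i=22, bit28=1)
  nb ##.##: next=#  (t=0,i=14, bit27=1)
  nb ##.#.: next=#  (t=0,i=17, bit26=1)
  nb ##..#: next=#  (t=1,i=12, bit25=1)
  nb ##...: next=.  (t=0,i=7, bit24=0)
  nb #.###: next=#  (t=2,i=24, bit23=1)
  nb #.##.: next=.  (t=0,i=15, bit22=0)
  nb #.#.#: next=#  (t=3,i=5, bit21=1)
  nb #.#..: next=.  (t=0,i=2, bit20=0)
  nb #..##: next=.  (t=0,i=4, bit19=0)
  nb #..#.: next=.  (t=1,i=13, bit18=0)
  nb #...#: next=#  (t=0,i=8, bit17=1)
  nb #....: next=#  (t=0,i=20, bit16=1)
  nb .####: next=#  (t=0,i=11, bit15=1)
  nb .###.: next=#  (t=1,i=21, bit14=1)
  nb .##.#: next=.  (t=0,i=16, bit13=0)
  nb .##..: next=.  (t=0,i=6, bit12=0)
  nb .#.##: next=.  (t=1,i=9, bit11=0)
  nb .#.#.: next=.  (t=0,i=1, bit10=0)
  nb .#..#: next=.  (t=0,i=3, bit9=0)
  nb .#...: next=.  (t=0,i=19, bit8=0)
  nb ..###: next=#  (t=0,i=10, bit7=1)
  nb ..##.: next=.  (t=0,i=5, bit6=0)
  nb ..#.#: next=.  (t=0,i=0, bit5=0)
  nb ..#..: next=.  (t=1,i=14, bit4=0)
  nb ...##: next=.  (t=0,i=9, bit3=0)
  nb ...#.: next=.  (t=0,i=24, bit2=0)
  nb ....#: next=.  (t=0,i=23, bit1=0)
  nb .....: next=#  (t=0,i=21, bit0=1)
  bits 10011110101000111100000010000001 = 2661531777

2661531777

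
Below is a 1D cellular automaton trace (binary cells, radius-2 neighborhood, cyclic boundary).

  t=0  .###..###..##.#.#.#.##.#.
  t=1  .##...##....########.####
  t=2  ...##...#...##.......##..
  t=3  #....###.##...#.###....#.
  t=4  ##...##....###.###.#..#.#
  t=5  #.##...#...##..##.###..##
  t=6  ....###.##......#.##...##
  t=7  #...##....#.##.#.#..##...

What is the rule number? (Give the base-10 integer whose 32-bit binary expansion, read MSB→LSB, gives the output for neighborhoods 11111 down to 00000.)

95612805

  #####|.  b31=0 t=1,i=14
  ####.|.  b30=0 t=1,i=18
  ###.#|.  b29=0 t=1,i=19
  ###..|.  b28=0 t=0,i=3
  ##.##|.  b27=0 t=1,i=0
  ##.#.|#  b26=1 t=0,i=13
  ##..#|.  b25=0 t=0,i=4
  ##...|#  b24=1 t=1,i=3
  #.###|#  b23=1 t=1,i=21
  #.##.|.  b22=0 t=0,i=20
  #.#.#|#  b21=1 t=0,i=14
  #.#..|#  b20=1 t=0,i=23
  #..##|.  b19=0 t=0,i=0
  #..#.|.  b18=0 t=4,i=21
  #...#|#  b17=1 t=1,i=4
  #....|.  b16=0 t=1,i=9
  .####|#  b15=1 t=1,i=13
  .###.|#  b14=1 t=0,i=2
  .##.#|#  b13=1 t=0,i=12
  .##..|.  b12=0 t=1,i=2
  .#.##|#  b11=1 t=0,i=19
  .#.#.|#  b10=1 t=0,i=15
  .#..#|#  b9=1 t=0,i=24
  .#...|#  b8=1 t=2,i=9
  ..###|#  b7=1 t=0,i=1
  ..##.|.  b6=0 t=0,i=11
  ..#.#|.  b5=0 t=3,i=14
  ..#..|.  b4=0 t=2,i=8
  ...##|.  b3=0 t=1,i=5
  ...#.|#  b2=1 t=2,i=7
  ....#|.  b1=0 t=1,i=10
  .....|#  b0=1 t=2,i=0
  bits 00000101101100101110111110000101 = 95612805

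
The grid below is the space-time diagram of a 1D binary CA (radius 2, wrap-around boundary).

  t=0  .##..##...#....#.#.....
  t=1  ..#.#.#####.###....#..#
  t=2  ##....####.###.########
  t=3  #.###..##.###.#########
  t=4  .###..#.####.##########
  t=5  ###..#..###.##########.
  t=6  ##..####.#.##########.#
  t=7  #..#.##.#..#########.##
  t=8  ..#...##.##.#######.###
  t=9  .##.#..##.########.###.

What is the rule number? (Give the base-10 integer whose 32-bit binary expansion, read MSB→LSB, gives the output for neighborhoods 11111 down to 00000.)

3448762902

  [31] ##### => #  t=1,i=8
  [30] ####. => #  t=1,i=9
  [29] ###.# => .  t=1,i=10
  [28] ###.. => .  t=1,i=14
  [27] ##.## => #  t=1,i=11
  [26] ##.#. => #  t=6,i=8
  [25] ##..# => .  t=0,i=3
  [24] ##... => #  t=0,i=7
  [23] #.### => #  t=1,i=6
  [22] #.##. => .  t=7,i=5
  [21] #.#.# => .  t=1,i=4
  [20] #.#.. => .  t=0,i=17
  [19] #..## => #  t=0,i=4
  [18] #..#. => #  t=1,i=1
  [17] #...# => #  t=0,i=8
  [16] #.... => #  t=0,i=12
  [15] .#### => #  t=1,i=7
  [14] .###. => #  t=1,i=13
  [13] .##.# => #  t=3,i=8
  [12] .##.. => #  t=0,i=2
  [11] .#.## => .  t=1,i=5
  [10] .#.#. => .  t=0,i=16
  [9] .#..# => #  t=1,i=0
  [8] .#... => .  t=0,i=11
  [7] ..### => .  t=2,i=6
  [6] ..##. => .  t=0,i=1
  [5] ..#.# => .  t=0,i=15
  [4] ..#.. => #  t=0,i=10
  [3] ...## => .  t=0,i=0
  [2] ...#. => #  t=0,i=9
  [1] ....# => #  t=0,i=13
  [0] ..... => .  t=0,i=20
  bits 11001101100011111111001000010110 = 3448762902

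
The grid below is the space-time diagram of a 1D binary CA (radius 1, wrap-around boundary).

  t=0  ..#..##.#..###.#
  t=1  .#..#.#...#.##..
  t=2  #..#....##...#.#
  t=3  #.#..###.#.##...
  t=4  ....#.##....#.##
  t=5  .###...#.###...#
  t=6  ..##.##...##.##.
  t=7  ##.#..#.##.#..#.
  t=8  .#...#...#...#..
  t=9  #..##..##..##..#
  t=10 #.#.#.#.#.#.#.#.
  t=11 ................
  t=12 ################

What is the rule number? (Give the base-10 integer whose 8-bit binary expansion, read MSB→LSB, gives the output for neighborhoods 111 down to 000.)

  nb ###: next=#  (t=0,i=12, bit7=1)
  nb ##.: next=#  (t=0,i=6, bit6=1)
  nb #.#: next=.  (t=0,i=7, bit5=0)
  nb #..: next=.  (t=0,i=0, bit4=0)
  nb .##: next=.  (t=0,i=5, bit3=0)
  nb .#.: next=.  (t=0,i=2, bit2=0)
  nb ..#: next=#  (t=0,i=1, bit1=1)
  nb ...: next=#  (t=1,i=8, bit0=1)
  bits 11000011 = 195

195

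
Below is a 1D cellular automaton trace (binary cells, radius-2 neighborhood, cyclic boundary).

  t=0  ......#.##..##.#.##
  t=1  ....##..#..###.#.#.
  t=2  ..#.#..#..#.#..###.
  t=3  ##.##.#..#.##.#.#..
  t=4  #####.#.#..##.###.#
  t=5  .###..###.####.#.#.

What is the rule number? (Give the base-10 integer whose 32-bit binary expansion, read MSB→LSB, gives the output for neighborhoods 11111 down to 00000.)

3363726406

  [31] ##### => #  t=4,i=1
  [30] ####. => #  t=4,i=3
  [29] ###.# => .  t=1,i=13
  [28] ###.. => .  t=2,i=17
  [27] ##.## => #  t=3,i=2
  [26] ##.#. => .  t=0,i=14
  [25] ##..# => .  t=0,i=10
  [24] ##... => .  t=0,i=0
  [23] #.### => .  t=4,i=14
  [22] #.##. => #  t=0,i=8
  [21] #.#.# => #  t=0,i=15
  [20] #.#.. => #  t=1,i=17
  [19] #..## => #  t=0,i=11
  [18] #..#. => #  t=1,i=7
  [17] #...# => #  t=2,i=0
  [16] #.... => .  t=0,i=1
  [15] .#### => .  t=4,i=0
  [14] .###. => #  t=1,i=12
  [13] .##.# => #  t=0,i=13
  [12] .##.. => .  t=0,i=9
  [11] .#.## => .  t=0,i=7
  [10] .#.#. => #  t=1,i=16
  [9] .#..# => .  t=1,i=9
  [8] .#... => .  t=1,i=18
  [7] ..### => .  t=1,i=11
  [6] ..##. => #  t=0,i=12
  [5] ..#.# => .  t=0,i=6
  [4] ..#.. => .  t=1,i=8
  [3] ...## => .  t=1,i=3
  [2] ...#. => #  t=0,i=5
  [1] ....# => #  t=0,i=4
  [0] ..... => .  t=0,i=2
  bits 11001000011111100110010001000110 = 3363726406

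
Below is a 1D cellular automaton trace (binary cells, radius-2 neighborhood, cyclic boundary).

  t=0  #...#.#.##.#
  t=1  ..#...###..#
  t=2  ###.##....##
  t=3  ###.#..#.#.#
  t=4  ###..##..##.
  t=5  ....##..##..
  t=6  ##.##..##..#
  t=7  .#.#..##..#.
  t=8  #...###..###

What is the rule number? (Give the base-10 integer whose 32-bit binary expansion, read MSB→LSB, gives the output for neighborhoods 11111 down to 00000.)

3765406297

  #####|#  b31=1 t=2,i=0
  ####.|#  b30=1 t=2,i=1
  ###.#|#  b29=1 t=2,i=2
  ###..|.  b28=0 t=1,i=8
  ##.##|.  b27=0 t=0,i=10
  ##.#.|.  b26=0 t=3,i=3
  ##..#|.  b25=0 t=1,i=9
  ##...|.  b24=0 t=0,i=1
  #.###|.  b23=0 t=3,i=11
  #.##.|#  b22=1 t=0,i=8
  #.#.#|#  b21=1 t=0,i=6
  #.#..|.  b20=0 t=3,i=4
  #..##|#  b19=1 t=4,i=4
  #..#.|#  b18=1 t=1,i=1
  #...#|#  b17=1 t=0,i=2
  #....|#  b16=1 t=2,i=7
  .####|#  b15=1 t=2,i=11
  .###.|.  b14=0 t=1,i=7
  .##.#|.  b13=0 t=0,i=9
  .##..|.  b12=0 t=0,i=0
  .#.##|#  b11=1 t=0,i=7
  .#.#.|.  b10=0 t=0,i=5
  .#..#|#  b9=1 t=1,i=0
  .#...|.  b8=0 t=1,i=3
  ..###|.  b7=0 t=1,i=6
  ..##.|#  b6=1 t=4,i=5
  ..#.#|.  b5=0 t=0,i=4
  ..#..|#  b4=1 t=1,i=2
  ...##|#  b3=1 t=1,i=5
  ...#.|.  b2=0 t=0,i=3
  ....#|.  b1=0 t=2,i=8
  .....|#  b0=1 t=5,i=0
  bits 11100000011011111000101001011001 = 3765406297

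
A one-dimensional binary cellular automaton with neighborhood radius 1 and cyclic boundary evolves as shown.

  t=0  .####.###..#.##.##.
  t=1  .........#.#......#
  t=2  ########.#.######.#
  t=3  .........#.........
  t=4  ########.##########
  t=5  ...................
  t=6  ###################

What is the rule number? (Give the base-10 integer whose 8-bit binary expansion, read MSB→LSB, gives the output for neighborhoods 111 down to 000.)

  nb ###: next=.  (t=0,i=2, bit7=0)
  nb ##.: next=.  (t=0,i=4, bit6=0)
  nb #.#: next=.  (t=0,i=5, bit5=0)
  nb #..: next=#  (t=0,i=9, bit4=1)
  nb .##: next=.  (t=0,i=1, bit3=0)
  nb .#.: next=#  (t=0,i=11, bit2=1)
  nb ..#: next=.  (t=0,i=0, bit1=0)
  nb ...: next=#  (t=1,i=1, bit0=1)
  bits 00010101 = 21

21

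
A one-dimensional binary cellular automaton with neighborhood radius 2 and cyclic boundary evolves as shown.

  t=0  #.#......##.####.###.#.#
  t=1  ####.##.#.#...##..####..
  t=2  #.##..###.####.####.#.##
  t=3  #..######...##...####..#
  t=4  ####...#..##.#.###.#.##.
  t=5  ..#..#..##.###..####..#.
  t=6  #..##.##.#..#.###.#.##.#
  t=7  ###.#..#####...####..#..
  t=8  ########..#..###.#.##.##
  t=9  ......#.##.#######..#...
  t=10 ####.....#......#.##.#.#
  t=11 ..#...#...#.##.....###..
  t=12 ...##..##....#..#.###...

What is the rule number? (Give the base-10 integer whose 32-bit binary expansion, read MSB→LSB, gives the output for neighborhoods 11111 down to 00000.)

1715368841

  [31] ##### => .  t=3,i=5
  [30] ####. => #  t=0,i=14
  [29] ###.# => #  t=0,i=15
  [28] ###.. => .  t=1,i=21
  [27] ##.## => .  t=0,i=11
  [26] ##.#. => #  t=0,i=1
  [25] ##..# => #  t=1,i=16
  [24] ##... => .  t=3,i=9
  [23] #.### => .  t=0,i=12
  [22] #.##. => .  t=0,i=23
  [21] #.#.# => #  t=0,i=21
  [20] #.#.. => #  t=0,i=2
  [19] #..## => #  t=1,i=17
  [18] #..#. => #  t=5,i=4
  [17] #...# => #  t=1,i=12
  [16] #.... => .  t=0,i=4
  [15] .#### => .  t=0,i=13
  [14] .###. => #  t=0,i=18
  [13] .##.# => #  t=0,i=0
  [12] .##.. => #  t=1,i=15
  [11] .#.## => .  t=0,i=22
  [10] .#.#. => .  t=1,i=9
  [9] .#..# => #  t=4,i=8
  [8] .#... => #  t=0,i=3
  [7] ..### => #  t=1,i=0
  [6] ..##. => .  t=0,i=9
  [5] ..#.# => .  t=6,i=12
  [4] ..#.. => .  t=4,i=7
  [3] ...## => #  t=0,i=8
  [2] ...#. => .  t=4,i=6
  [1] ....# => .  t=0,i=7
  [0] ..... => #  t=0,i=5
  bits 01100110001111100111001110001001 = 1715368841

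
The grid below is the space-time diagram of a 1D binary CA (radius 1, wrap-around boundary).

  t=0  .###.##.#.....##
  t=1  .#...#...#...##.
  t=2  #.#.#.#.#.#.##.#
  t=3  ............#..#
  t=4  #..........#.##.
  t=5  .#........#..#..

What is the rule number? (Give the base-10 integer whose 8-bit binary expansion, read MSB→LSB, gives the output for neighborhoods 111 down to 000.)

  ### -> .   bit 7 = 0  t=0,i=2
  ##. -> .   bit 6 = 0  t=0,i=3
  #.# -> .   bit 5 = 0  t=0,i=0
  #.. -> #   bit 4 = 1  t=0,i=9
  .## -> #   bit 3 = 1  t=0,i=1
  .#. -> .   bit 2 = 0  t=0,i=8
  ..# -> #   bit 1 = 1  t=0,i=13
  ... -> .   bit 0 = 0  t=0,i=10
  bits 00011010 = 26

26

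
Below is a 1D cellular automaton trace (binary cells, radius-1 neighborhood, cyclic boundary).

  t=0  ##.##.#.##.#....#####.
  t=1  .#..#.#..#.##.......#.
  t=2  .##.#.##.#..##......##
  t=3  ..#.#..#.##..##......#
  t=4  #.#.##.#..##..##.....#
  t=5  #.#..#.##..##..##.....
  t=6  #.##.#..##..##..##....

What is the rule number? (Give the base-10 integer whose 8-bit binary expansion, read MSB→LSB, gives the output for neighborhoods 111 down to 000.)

  [7] ### => .  t=0,i=17
  [6] ##. => #  t=0,i=1
  [5] #.# => .  t=0,i=2
  [4] #.. => #  t=0,i=12
  [3] .## => .  t=0,i=0
  [2] .#. => #  t=0,i=6
  [1] ..# => .  t=0,i=15
  [0] ... => .  t=0,i=13
  bits 01010100 = 84

84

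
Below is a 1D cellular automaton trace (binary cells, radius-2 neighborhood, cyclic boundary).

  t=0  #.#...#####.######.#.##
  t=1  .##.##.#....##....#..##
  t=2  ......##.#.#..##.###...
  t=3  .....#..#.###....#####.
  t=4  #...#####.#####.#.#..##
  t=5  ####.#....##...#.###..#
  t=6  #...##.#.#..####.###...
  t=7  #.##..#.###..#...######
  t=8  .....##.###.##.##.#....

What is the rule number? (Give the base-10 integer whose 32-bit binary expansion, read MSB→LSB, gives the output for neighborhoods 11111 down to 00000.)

  [31] ##### => .  t=0,i=8
  [30] ####. => .  t=0,i=9
  [29] ###.# => .  t=0,i=0
  [28] ###.. => #  t=2,i=19
  [27] ##.## => .  t=0,i=11
  [26] ##.#. => #  t=0,i=1
  [25] ##..# => .  t=5,i=20
  [24] ##... => #  t=1,i=14
  [23] #.### => #  t=0,i=12
  [22] #.##. => .  t=1,i=1
  [21] #.#.# => .  t=0,i=19
  [20] #.#.. => #  t=0,i=2
  [19] #..## => .  t=1,i=20
  [18] #..#. => #  t=3,i=7
  [17] #...# => #  t=0,i=4
  [16] #.... => #  t=1,i=9
  [15] .#### => #  t=0,i=7
  [14] .###. => #  t=0,i=22
  [13] .##.# => .  t=1,i=2
  [12] .##.. => .  t=1,i=13
  [11] .#.## => .  t=0,i=20
  [10] .#.#. => #  t=2,i=10
  [9] .#..# => #  t=1,i=19
  [8] .#... => .  t=0,i=3
  [7] ..### => .  t=0,i=6
  [6] ..##. => .  t=1,i=12
  [5] ..#.# => #  t=3,i=8
  [4] ..#.. => #  t=1,i=18
  [3] ...## => #  t=0,i=5
  [2] ...#. => #  t=1,i=17
  [1] ....# => .  t=1,i=10
  [0] ..... => .  t=2,i=0
  bits 00010101100101111100011000111100 = 362268220

362268220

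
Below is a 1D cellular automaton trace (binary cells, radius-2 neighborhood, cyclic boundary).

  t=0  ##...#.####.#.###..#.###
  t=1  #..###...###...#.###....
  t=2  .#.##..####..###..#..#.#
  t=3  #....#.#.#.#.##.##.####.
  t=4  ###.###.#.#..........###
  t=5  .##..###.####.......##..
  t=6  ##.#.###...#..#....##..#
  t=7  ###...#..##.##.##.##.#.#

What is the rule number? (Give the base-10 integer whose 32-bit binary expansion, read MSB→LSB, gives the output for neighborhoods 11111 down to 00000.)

  #####|.  b31=0 t=0,i=23
  ####.|#  b30=1 t=0,i=0
  ###.#|#  b29=1 t=0,i=10
  ###..|.  b28=0 t=0,i=1
  ##.##|.  b27=0 t=3,i=15
  ##.#.|#  b26=1 t=0,i=11
  ##..#|#  b25=1 t=0,i=17
  ##...|.  b24=0 t=0,i=2
  #.###|.  b23=0 t=0,i=7
  #.##.|.  b22=0 t=2,i=3
  #.#.#|.  b21=0 t=0,i=12
  #.#..|#  b20=1 t=3,i=0
  #..##|.  b19=0 t=1,i=2
  #..#.|#  b18=1 t=0,i=18
  #...#|#  b17=1 t=0,i=3
  #....|#  b16=1 t=1,i=21
  .####|.  b15=0 t=0,i=8
  .###.|#  b14=1 t=0,i=15
  .##.#|.  b13=0 t=3,i=14
  .##..|.  b12=0 t=2,i=4
  .#.##|.  b11=0 t=0,i=6
  .#.#.|#  b10=1 t=2,i=0
  .#..#|#  b9=1 t=1,i=1
  .#...|#  b8=1 t=3,i=1
  ..###|#  b7=1 t=1,i=3
  ..##.|#  b6=1 t=5,i=1
  ..#.#|#  b5=1 t=0,i=5
  ..#..|.  b4=0 t=1,i=0
  ...##|#  b3=1 t=1,i=8
  ...#.|#  b2=1 t=0,i=4
  ....#|.  b1=0 t=1,i=22
  .....|.  b0=0 t=4,i=13
  bits 01100110000101110100011111101100 = 1712801772

1712801772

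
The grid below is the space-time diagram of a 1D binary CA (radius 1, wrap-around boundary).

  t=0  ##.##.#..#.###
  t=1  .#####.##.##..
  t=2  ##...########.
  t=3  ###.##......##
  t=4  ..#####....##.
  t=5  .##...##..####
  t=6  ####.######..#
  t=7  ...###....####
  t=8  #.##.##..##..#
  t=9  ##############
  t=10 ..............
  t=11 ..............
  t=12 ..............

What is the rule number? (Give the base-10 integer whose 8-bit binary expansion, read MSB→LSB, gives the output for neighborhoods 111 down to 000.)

122

  [7] ### => .  t=0,i=0
  [6] ##. => #  t=0,i=1
  [5] #.# => #  t=0,i=2
  [4] #.. => #  t=0,i=7
  [3] .## => #  t=0,i=3
  [2] .#. => .  t=0,i=6
  [1] ..# => #  t=0,i=8
  [0] ... => .  t=1,i=13
  bits 01111010 = 122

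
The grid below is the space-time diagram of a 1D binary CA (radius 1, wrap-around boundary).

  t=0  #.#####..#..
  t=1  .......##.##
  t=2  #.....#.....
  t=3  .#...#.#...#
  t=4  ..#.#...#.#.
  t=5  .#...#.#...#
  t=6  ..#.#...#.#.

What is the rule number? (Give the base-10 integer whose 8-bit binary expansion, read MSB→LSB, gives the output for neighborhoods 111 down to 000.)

  [7] ### => .  t=0,i=3
  [6] ##. => .  t=0,i=6
  [5] #.# => .  t=0,i=1
  [4] #.. => #  t=0,i=7
  [3] .## => .  t=0,i=2
  [2] .#. => .  t=0,i=0
  [1] ..# => #  t=0,i=8
  [0] ... => .  t=1,i=1
  bits 00010010 = 18

18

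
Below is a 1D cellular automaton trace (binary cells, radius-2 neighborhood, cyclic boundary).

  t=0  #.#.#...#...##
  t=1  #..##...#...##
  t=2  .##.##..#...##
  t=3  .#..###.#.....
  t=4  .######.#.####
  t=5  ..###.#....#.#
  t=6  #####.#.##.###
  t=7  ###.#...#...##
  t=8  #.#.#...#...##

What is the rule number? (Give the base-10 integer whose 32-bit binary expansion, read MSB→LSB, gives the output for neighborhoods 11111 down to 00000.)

2740573875

  #####|#  b31=1 t=4,i=3
  ####.|.  b30=0 t=4,i=5
  ###.#|#  b29=1 t=0,i=0
  ###..|.  b28=0 t=1,i=0
  ##.##|.  b27=0 t=2,i=0
  ##.#.|.  b26=0 t=0,i=1
  ##..#|#  b25=1 t=1,i=1
  ##...|#  b24=1 t=1,i=5
  #.###|.  b23=0 t=4,i=1
  #.##.|#  b22=1 t=2,i=1
  #.#.#|.  b21=0 t=0,i=2
  #.#..|#  b20=1 t=0,i=4
  #..##|#  b19=1 t=1,i=2
  #..#.|.  b18=0 t=2,i=7
  #...#|.  b17=0 t=0,i=6
  #....|#  b16=1 t=3,i=10
  .####|#  b15=1 t=4,i=2
  .###.|#  b14=1 t=0,i=13
  .##.#|.  b13=0 t=2,i=2
  .##..|#  b12=1 t=1,i=4
  .#.##|.  b11=0 t=4,i=9
  .#.#.|#  b10=1 t=0,i=3
  .#..#|#  b9=1 t=3,i=2
  .#...|.  b8=0 t=0,i=5
  ..###|#  b7=1 t=0,i=12
  ..##.|.  b6=0 t=1,i=3
  ..#.#|#  b5=1 t=5,i=11
  ..#..|#  b4=1 t=0,i=8
  ...##|.  b3=0 t=0,i=11
  ...#.|.  b2=0 t=0,i=7
  ....#|#  b1=1 t=3,i=13
  .....|#  b0=1 t=3,i=11
  bits 10100011010110011101011010110011 = 2740573875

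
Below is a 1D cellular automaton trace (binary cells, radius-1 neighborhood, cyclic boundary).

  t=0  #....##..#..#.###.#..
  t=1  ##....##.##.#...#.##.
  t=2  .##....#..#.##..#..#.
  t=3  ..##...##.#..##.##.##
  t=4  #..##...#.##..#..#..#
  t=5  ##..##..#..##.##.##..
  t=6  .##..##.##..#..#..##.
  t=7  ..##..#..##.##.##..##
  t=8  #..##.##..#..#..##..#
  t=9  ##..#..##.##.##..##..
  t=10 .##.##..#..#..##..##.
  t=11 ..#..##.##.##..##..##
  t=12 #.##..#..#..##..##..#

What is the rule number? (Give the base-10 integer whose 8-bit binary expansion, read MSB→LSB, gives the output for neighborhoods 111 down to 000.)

84

  [7] ### => .  t=0,i=15
  [6] ##. => #  t=0,i=6
  [5] #.# => .  t=0,i=13
  [4] #.. => #  t=0,i=1
  [3] .## => .  t=0,i=5
  [2] .#. => #  t=0,i=0
  [1] ..# => .  t=0,i=4
  [0] ... => .  t=0,i=2
  bits 01010100 = 84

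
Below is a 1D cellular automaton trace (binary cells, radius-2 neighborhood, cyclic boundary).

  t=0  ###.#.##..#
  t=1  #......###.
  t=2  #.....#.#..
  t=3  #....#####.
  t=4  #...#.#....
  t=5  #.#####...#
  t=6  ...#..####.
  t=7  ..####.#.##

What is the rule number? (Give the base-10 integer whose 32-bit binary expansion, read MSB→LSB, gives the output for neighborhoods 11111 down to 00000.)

  ##### -> .   bit 31 = 0  t=3,i=7
  ####. -> .   bit 30 = 0  t=0,i=1
  ###.# -> .   bit 29 = 0  t=0,i=2
  ###.. -> #   bit 28 = 1  t=5,i=6
  ##.## -> .   bit 27 = 0  t=5,i=1
  ##.#. -> .   bit 26 = 0  t=0,i=3
  ##..# -> #   bit 25 = 1  t=0,i=8
  ##... -> #   bit 24 = 1  t=5,i=7
  #.### -> .   bit 23 = 0  t=5,i=2
  #.##. -> .   bit 22 = 0  t=0,i=6
  #.#.# -> .   bit 21 = 0  t=0,i=4
  #.#.. -> #   bit 20 = 1  t=1,i=0
  #..## -> #   bit 19 = 1  t=0,i=9
  #..#. -> .   bit 18 = 0  t=2,i=10
  #...# -> #   bit 17 = 1  t=4,i=2
  #.... -> .   bit 16 = 0  t=1,i=2
  .#### -> #   bit 15 = 1  t=0,i=0
  .###. -> #   bit 14 = 1  t=1,i=8
  .##.# -> .   bit 13 = 0  t=5,i=0
  .##.. -> #   bit 12 = 1  t=0,i=7
  .#.## -> .   bit 11 = 0  t=0,i=5
  .#.#. -> #   bit 10 = 1  t=2,i=7
  .#..# -> #   bit 9 = 1  t=2,i=9
  .#... -> .   bit 8 = 0  t=1,i=1
  ..### -> .   bit 7 = 0  t=0,i=10
  ..##. -> .   bit 6 = 0  t=5,i=10
  ..#.# -> #   bit 5 = 1  t=2,i=6
  ..#.. -> #   bit 4 = 1  t=2,i=0
  ...## -> #   bit 3 = 1  t=1,i=6
  ...#. -> #   bit 2 = 1  t=2,i=5
  ....# -> .   bit 1 = 0  t=1,i=5
  ..... -> .   bit 0 = 0  t=1,i=3
  bits 00010011000110101101011000111100 = 320525884

320525884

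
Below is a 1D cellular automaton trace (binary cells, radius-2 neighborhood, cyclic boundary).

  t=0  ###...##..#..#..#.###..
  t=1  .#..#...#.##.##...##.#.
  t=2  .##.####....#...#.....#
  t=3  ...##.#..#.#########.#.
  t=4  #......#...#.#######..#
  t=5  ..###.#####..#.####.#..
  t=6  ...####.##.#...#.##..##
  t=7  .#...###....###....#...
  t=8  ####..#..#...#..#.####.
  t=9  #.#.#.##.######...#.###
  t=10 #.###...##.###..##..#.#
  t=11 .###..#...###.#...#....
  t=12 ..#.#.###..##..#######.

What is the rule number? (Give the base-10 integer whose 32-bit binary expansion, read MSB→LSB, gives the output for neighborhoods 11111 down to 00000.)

3936569109

  ##### -> #   bit 31 = 1  t=3,i=13
  ####. -> #   bit 30 = 1  t=2,i=6
  ###.# -> #   bit 29 = 1  t=3,i=19
  ###.. -> .   bit 28 = 0  t=0,i=2
  ##.## -> #   bit 27 = 1  t=1,i=12
  ##.#. -> .   bit 26 = 0  t=1,i=20
  ##..# -> #   bit 25 = 1  t=0,i=8
  ##... -> .   bit 24 = 0  t=0,i=3
  #.### -> #   bit 23 = 1  t=0,i=18
  #.##. -> .   bit 22 = 0  t=1,i=10
  #.#.# -> #   bit 21 = 1  t=9,i=2
  #.#.. -> .   bit 20 = 0  t=1,i=21
  #..## -> .   bit 19 = 0  t=0,i=22
  #..#. -> .   bit 18 = 0  t=0,i=9
  #...# -> #   bit 17 = 1  t=0,i=4
  #.... -> #   bit 16 = 1  t=2,i=9
  .#### -> .   bit 15 = 0  t=2,i=5
  .###. -> #   bit 14 = 1  t=0,i=1
  .##.# -> .   bit 13 = 0  t=1,i=11
  .##.. -> .   bit 12 = 0  t=0,i=7
  .#.## -> .   bit 11 = 0  t=0,i=17
  .#.#. -> #   bit 10 = 1  t=9,i=3
  .#..# -> #   bit 9 = 1  t=0,i=11
  .#... -> #   bit 8 = 1  t=1,i=5
  ..### -> .   bit 7 = 0  t=0,i=0
  ..##. -> .   bit 6 = 0  t=0,i=6
  ..#.# -> .   bit 5 = 0  t=0,i=16
  ..#.. -> #   bit 4 = 1  t=0,i=10
  ...## -> .   bit 3 = 0  t=0,i=5
  ...#. -> #   bit 2 = 1  t=1,i=7
  ....# -> .   bit 1 = 0  t=2,i=10
  ..... -> #   bit 0 = 1  t=2,i=19
  bits 11101010101000110100011100010101 = 3936569109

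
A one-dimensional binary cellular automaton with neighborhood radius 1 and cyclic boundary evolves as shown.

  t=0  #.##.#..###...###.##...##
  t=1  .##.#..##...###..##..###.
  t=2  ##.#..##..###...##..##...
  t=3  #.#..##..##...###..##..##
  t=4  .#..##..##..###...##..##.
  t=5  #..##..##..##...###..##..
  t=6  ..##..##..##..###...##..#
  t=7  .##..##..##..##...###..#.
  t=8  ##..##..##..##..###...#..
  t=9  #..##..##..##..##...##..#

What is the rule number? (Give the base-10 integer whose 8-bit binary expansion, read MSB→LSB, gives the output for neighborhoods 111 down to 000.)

  ###|.  b7=0 t=0,i=9
  ##.|.  b6=0 t=0,i=0
  #.#|#  b5=1 t=0,i=1
  #..|.  b4=0 t=0,i=6
  .##|#  b3=1 t=0,i=2
  .#.|.  b2=0 t=0,i=5
  ..#|#  b1=1 t=0,i=7
  ...|#  b0=1 t=0,i=12
  bits 00101011 = 43

43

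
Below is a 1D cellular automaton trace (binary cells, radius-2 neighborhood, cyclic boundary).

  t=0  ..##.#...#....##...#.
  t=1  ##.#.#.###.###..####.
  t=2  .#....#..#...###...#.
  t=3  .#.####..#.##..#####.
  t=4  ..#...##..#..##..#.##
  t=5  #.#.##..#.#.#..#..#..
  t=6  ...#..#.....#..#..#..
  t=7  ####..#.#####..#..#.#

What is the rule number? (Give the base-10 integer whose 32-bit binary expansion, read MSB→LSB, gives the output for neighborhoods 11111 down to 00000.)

  nb #####: next=#  (t=3,i=17, bit31=1)
  nb ####.: next=.  (t=1,i=18, bit30=0)
  nb ###.#: next=#  (t=1,i=9, bit29=1)
  nb ###..: next=#  (t=1,i=13, bit28=1)
  nb ##.##: next=.  (t=1,i=10, bit27=0)
  nb ##.#.: next=.  (t=0,i=4, bit26=0)
  nb ##..#: next=#  (t=1,i=14, bit25=1)
  nb ##...: next=#  (t=0,i=16, bit24=1)
  nb #.###: next=.  (t=1,i=7, bit23=0)
  nb #.##.: next=.  (t=1,i=0, bit22=0)
  nb #.#.#: next=.  (t=1,i=3, bit21=0)
  nb #.#..: next=#  (t=0,i=5, bit20=1)
  nb #..##: next=#  (t=1,i=15, bit19=1)
  nb #..#.: next=.  (t=2,i=0, bit18=0)
  nb #...#: next=#  (t=0,i=0, bit17=1)
  nb #....: next=#  (t=0,i=11, bit16=1)
  nb .####: next=.  (t=1,i=17, bit15=0)
  nb .###.: next=.  (t=1,i=8, bit14=0)
  nb .##.#: next=#  (t=0,i=3, bit13=1)
  nb .##..: next=.  (t=0,i=15, bit12=0)
  nb .#.##: next=#  (t=1,i=6, bit11=1)
  nb .#.#.: next=.  (t=1,i=4, bit10=0)
  nb .#..#: next=.  (t=2,i=7, bit9=0)
  nb .#...: next=.  (t=0,i=6, bit8=0)
  nb ..###: next=.  (t=1,i=16, bit7=0)
  nb ..##.: next=.  (t=0,i=2, bit6=0)
  nb ..#.#: next=.  (t=3,i=1, bit5=0)
  nb ..#..: next=#  (t=0,i=9, bit4=1)
  nb ...##: next=#  (t=0,i=1, bit3=1)
  nb ...#.: next=#  (t=0,i=8, bit2=1)
  nb ....#: next=#  (t=0,i=12, bit1=1)
  nb .....: next=#  (t=6,i=0, bit0=1)
  bits 10110011000110110010100000011111 = 3004901407

3004901407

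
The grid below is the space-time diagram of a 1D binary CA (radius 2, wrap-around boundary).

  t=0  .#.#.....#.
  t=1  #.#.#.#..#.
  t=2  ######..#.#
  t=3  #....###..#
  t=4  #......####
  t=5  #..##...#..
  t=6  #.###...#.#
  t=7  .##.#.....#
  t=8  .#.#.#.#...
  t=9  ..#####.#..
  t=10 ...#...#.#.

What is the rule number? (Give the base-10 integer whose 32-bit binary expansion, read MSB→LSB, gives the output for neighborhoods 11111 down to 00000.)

  ##### -> .   bit 31 = 0  t=2,i=1
  ####. -> .   bit 30 = 0  t=2,i=4
  ###.# -> .   bit 29 = 0  t=9,i=6
  ###.. -> #   bit 28 = 1  t=2,i=5
  ##.## -> #   bit 27 = 1  t=6,i=1
  ##.#. -> #   bit 26 = 1  t=7,i=3
  ##..# -> #   bit 25 = 1  t=2,i=6
  ##... -> .   bit 24 = 0  t=3,i=1
  #.### -> #   bit 23 = 1  t=2,i=10
  #.##. -> #   bit 22 = 1  t=6,i=10
  #.#.# -> #   bit 21 = 1  t=1,i=0
  #.#.. -> .   bit 20 = 0  t=0,i=3
  #..## -> #   bit 19 = 1  t=3,i=9
  #..#. -> #   bit 18 = 1  t=0,i=0
  #...# -> .   bit 17 = 0  t=5,i=6
  #.... -> .   bit 16 = 0  t=0,i=5
  .#### -> #   bit 15 = 1  t=2,i=0
  .###. -> .   bit 14 = 0  t=3,i=6
  .##.# -> .   bit 13 = 0  t=6,i=0
  .##.. -> #   bit 12 = 1  t=3,i=0
  .#.## -> .   bit 11 = 0  t=2,i=9
  .#.#. -> #   bit 10 = 1  t=0,i=2
  .#..# -> .   bit 9 = 0  t=0,i=10
  .#... -> #   bit 8 = 1  t=0,i=4
  ..### -> .   bit 7 = 0  t=3,i=5
  ..##. -> #   bit 6 = 1  t=3,i=10
  ..#.# -> .   bit 5 = 0  t=0,i=1
  ..#.. -> #   bit 4 = 1  t=0,i=9
  ...## -> .   bit 3 = 0  t=3,i=4
  ...#. -> .   bit 2 = 0  t=0,i=8
  ....# -> .   bit 1 = 0  t=0,i=7
  ..... -> #   bit 0 = 1  t=0,i=6
  bits 00011110111011001001010101010001 = 518821201

518821201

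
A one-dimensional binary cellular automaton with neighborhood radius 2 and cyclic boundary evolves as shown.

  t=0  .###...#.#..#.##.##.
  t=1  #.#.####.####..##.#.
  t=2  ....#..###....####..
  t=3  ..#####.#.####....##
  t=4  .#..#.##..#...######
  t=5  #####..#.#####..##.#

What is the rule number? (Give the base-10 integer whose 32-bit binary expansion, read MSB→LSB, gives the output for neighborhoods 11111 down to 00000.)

  [31] ##### => #  t=3,i=4
  [30] ####. => .  t=1,i=6
  [29] ###.# => #  t=1,i=7
  [28] ###.. => .  t=0,i=3
  [27] ##.## => #  t=0,i=16
  [26] ##.#. => #  t=1,i=17
  [25] ##..# => .  t=0,i=19
  [24] ##... => #  t=0,i=4
  [23] #.### => #  t=1,i=4
  [22] #.##. => .  t=0,i=14
  [21] #.#.# => .  t=1,i=0
  [20] #.#.. => #  t=0,i=9
  [19] #..## => #  t=0,i=0
  [18] #..#. => #  t=0,i=11
  [17] #...# => #  t=0,i=5
  [16] #.... => #  t=2,i=11
  [15] .#### => .  t=1,i=5
  [14] .###. => #  t=0,i=2
  [13] .##.# => #  t=0,i=15
  [12] .##.. => #  t=0,i=18
  [11] .#.## => .  t=0,i=13
  [10] .#.#. => .  t=0,i=8
  [9] .#..# => #  t=0,i=10
  [8] .#... => #  t=4,i=11
  [7] ..### => .  t=0,i=1
  [6] ..##. => #  t=1,i=15
  [5] ..#.# => #  t=0,i=7
  [4] ..#.. => #  t=2,i=4
  [3] ...## => #  t=2,i=13
  [2] ...#. => #  t=0,i=6
  [1] ....# => #  t=2,i=2
  [0] ..... => .  t=2,i=0
  bits 10101101100111110111001101111110 = 2912908158

2912908158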